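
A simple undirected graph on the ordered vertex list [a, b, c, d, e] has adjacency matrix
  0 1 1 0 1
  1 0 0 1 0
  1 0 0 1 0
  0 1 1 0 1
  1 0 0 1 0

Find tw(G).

A width-2 tree decomposition is:
Bags: B1 = {a, d, e}  B2 = {a, b, d}  B3 = {a, c, d}
Tree: B1–B2, B2–B3
Each bag holds 3 vertices, so the decomposition has width 2, which upper-bounds the treewidth. Since e–d–b–a–e is a cycle in G, G is not acyclic. Forests are exactly the graphs of treewidth ≤ 1, so tw(G) ≥ 2. Therefore the treewidth is 2.

2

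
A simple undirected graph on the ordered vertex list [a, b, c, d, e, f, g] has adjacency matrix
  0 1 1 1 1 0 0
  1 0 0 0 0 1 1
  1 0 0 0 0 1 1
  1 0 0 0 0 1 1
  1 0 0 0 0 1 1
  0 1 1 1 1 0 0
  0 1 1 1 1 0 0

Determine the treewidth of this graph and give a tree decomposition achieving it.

Treewidth 3.
One optimal decomposition is:
Bags: B1 = {a, b, f, g}  B2 = {a, d, f, g}  B3 = {a, e, f, g}  B4 = {a, c, f, g}
Tree: B1–B2, B2–B3, B3–B4

Every bag has size at most 4, so the width is 4 − 1 = 3 and tw(G) ≤ 3. For the lower bound: the 4 vertex sets {b,g}, {d,f}, {a}, {e} are disjoint, each induces a connected subgraph, and every pair is joined by at least one edge of G. Contracting each set to a single vertex therefore yields K_{4} as a minor, and since treewidth is minor-monotone, tw(G) ≥ tw(K_{4}) = 3. Therefore the treewidth is 3.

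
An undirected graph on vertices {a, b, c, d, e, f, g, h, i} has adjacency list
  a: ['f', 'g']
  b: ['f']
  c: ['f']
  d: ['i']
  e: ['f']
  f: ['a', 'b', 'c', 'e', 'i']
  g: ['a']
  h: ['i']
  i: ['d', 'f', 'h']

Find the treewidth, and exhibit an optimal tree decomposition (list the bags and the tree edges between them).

Treewidth 1.
One such decomposition:
Bags: B1 = {f, i}  B2 = {a, f}  B3 = {b, f}  B4 = {d, i}  B5 = {a, g}  B6 = {h, i}  B7 = {c, f}  B8 = {e, f}
Tree: B1–B2, B2–B3, B1–B4, B2–B5, B4–B6, B3–B7, B2–B8

The largest bag has 2 vertices, giving width 1; this decomposition certifies tw(G) ≤ 1. Any graph with an edge has treewidth ≥ 1, and G has the edge i–f. Therefore the treewidth is 1.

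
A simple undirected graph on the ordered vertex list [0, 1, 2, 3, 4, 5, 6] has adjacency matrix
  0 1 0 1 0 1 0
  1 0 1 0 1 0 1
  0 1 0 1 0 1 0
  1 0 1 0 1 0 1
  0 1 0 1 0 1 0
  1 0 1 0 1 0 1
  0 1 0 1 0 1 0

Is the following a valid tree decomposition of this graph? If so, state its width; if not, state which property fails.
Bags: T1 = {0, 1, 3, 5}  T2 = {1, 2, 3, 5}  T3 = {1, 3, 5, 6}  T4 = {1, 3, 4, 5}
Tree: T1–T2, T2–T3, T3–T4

Every vertex of G appears in some bag (union = {0, 1, 2, 3, 4, 5, 6}); every edge is covered by a bag; and for each vertex v the set of bags containing v is connected in the bag tree. The decomposition is therefore valid. The largest bag has 4 vertices, so the width is 3.

Yes; width 3.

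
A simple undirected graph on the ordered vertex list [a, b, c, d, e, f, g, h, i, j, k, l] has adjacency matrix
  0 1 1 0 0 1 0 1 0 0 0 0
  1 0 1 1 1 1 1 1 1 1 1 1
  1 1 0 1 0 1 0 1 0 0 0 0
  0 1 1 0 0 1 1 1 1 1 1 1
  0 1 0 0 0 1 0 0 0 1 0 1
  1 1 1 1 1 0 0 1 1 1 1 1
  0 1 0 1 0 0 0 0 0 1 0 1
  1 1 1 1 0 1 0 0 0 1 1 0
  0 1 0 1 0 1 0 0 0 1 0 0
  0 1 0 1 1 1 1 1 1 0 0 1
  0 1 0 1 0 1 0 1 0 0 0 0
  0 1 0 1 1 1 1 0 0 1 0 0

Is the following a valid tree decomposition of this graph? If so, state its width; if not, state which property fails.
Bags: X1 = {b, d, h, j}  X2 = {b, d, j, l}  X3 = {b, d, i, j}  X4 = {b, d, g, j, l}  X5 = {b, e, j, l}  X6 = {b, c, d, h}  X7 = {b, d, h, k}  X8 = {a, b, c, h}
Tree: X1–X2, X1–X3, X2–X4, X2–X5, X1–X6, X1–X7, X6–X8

No — vertex f appears in no bag.

A tree decomposition must satisfy three properties: every vertex lies in some bag; for every edge, both endpoints lie together in some bag; and for every vertex, the bags containing it form a connected subtree. Here vertex f appears in no bag, so the decomposition is invalid.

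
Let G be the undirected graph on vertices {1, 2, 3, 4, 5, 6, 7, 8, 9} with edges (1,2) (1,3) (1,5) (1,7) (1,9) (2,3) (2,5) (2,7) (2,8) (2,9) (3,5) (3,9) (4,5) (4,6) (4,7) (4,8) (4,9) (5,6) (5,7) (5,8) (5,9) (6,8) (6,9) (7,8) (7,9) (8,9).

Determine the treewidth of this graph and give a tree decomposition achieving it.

Treewidth 4.
Bags: B1 = {1, 2, 5, 7, 9}  B2 = {2, 5, 7, 8, 9}  B3 = {1, 2, 3, 5, 9}  B4 = {4, 5, 7, 8, 9}  B5 = {4, 5, 6, 8, 9}
Tree: B1–B2, B1–B3, B2–B4, B4–B5

The largest bag has 5 vertices, giving width 4; this decomposition certifies tw(G) ≤ 4. Conversely, {2, 5, 7, 8, 9} is a clique of size 5, and the vertices of any clique must share a bag in every tree decomposition; so some bag has ≥ 5 vertices and tw(G) ≥ 4. Therefore the treewidth is 4.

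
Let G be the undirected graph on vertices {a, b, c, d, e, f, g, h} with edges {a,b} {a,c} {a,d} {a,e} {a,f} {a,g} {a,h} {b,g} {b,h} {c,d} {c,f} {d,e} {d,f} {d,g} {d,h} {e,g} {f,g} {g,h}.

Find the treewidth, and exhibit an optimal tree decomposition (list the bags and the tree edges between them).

Treewidth 3.
One optimal decomposition is:
Bags: B1 = {a, d, g, h}  B2 = {a, d, f, g}  B3 = {a, d, e, g}  B4 = {a, c, d, f}  B5 = {a, b, g, h}
Tree: B1–B2, B2–B3, B2–B4, B1–B5

The largest bag has 4 vertices, giving width 3; this decomposition certifies tw(G) ≤ 3. On the other hand G contains the 4-clique {a, d, e, g}. A clique must lie in a single bag of any decomposition, so no decomposition can have width below 3. Combining the bounds, tw(G) = 3.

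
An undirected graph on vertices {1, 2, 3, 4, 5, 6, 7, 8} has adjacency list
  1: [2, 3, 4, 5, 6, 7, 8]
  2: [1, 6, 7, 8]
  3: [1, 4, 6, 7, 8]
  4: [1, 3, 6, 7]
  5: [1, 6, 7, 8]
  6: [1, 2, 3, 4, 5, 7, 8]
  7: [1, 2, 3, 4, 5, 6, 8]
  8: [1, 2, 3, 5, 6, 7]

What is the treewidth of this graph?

A width-4 tree decomposition is:
Bags: B1 = {1, 3, 4, 6, 7}  B2 = {1, 3, 6, 7, 8}  B3 = {1, 2, 6, 7, 8}  B4 = {1, 5, 6, 7, 8}
Tree: B1–B2, B2–B3, B3–B4
Every bag has size at most 5, so the width is 5 − 1 = 4 and tw(G) ≤ 4. Conversely, {1, 2, 6, 7, 8} is a clique of size 5, and the vertices of any clique must share a bag in every tree decomposition; so some bag has ≥ 5 vertices and tw(G) ≥ 4. Hence tw(G) = 4 exactly.

4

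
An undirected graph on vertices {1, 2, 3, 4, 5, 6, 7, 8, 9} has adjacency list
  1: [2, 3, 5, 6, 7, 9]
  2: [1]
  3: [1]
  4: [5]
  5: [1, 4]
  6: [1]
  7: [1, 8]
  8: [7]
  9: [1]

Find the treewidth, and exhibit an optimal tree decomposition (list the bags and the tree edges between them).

Treewidth 1.
One such decomposition:
Bags: B1 = {1, 7}  B2 = {1, 6}  B3 = {1, 3}  B4 = {1, 2}  B5 = {1, 5}  B6 = {4, 5}  B7 = {1, 9}  B8 = {7, 8}
Tree: B1–B2, B1–B3, B3–B4, B1–B5, B5–B6, B3–B7, B1–B8

Every bag has size at most 2, so the width is 2 − 1 = 1 and tw(G) ≤ 1. Since G has at least one edge (e.g. 7–1), it is not an edgeless graph, so tw(G) ≥ 1. The upper and lower bounds meet at 1, so that is the treewidth.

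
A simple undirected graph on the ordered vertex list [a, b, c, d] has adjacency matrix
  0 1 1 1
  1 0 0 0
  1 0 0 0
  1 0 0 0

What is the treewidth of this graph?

1

A width-1 tree decomposition is:
Bags: B1 = {a, c}  B2 = {a, b}  B3 = {a, d}
Tree: B1–B2, B2–B3
Each bag holds 2 vertices, so the decomposition has width 1, which upper-bounds the treewidth. Any graph with an edge has treewidth ≥ 1, and G has the edge a–c. Hence tw(G) = 1 exactly.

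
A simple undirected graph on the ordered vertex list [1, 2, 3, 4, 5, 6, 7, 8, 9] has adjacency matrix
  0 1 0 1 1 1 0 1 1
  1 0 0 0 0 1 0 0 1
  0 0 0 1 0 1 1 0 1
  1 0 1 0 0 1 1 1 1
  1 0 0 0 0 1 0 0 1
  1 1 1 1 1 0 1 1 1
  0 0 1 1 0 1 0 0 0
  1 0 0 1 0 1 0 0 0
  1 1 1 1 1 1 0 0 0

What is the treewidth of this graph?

A width-3 tree decomposition is:
Bags: B1 = {1, 4, 6, 8}  B2 = {1, 4, 6, 9}  B3 = {3, 4, 6, 9}  B4 = {3, 4, 6, 7}  B5 = {1, 5, 6, 9}  B6 = {1, 2, 6, 9}
Tree: B1–B2, B2–B3, B3–B4, B2–B5, B5–B6
Each bag holds 4 vertices, so the decomposition has width 3, which upper-bounds the treewidth. Conversely, {1, 4, 6, 8} is a clique of size 4, and the vertices of any clique must share a bag in every tree decomposition; so some bag has ≥ 4 vertices and tw(G) ≥ 3. The upper and lower bounds meet at 3, so that is the treewidth.

3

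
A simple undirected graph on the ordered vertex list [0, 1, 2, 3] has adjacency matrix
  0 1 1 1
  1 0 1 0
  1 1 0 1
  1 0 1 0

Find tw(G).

2

A width-2 tree decomposition is:
Bags: B1 = {0, 1, 2}  B2 = {0, 2, 3}
Tree: B1–B2
Every bag has size at most 3, so the width is 3 − 1 = 2 and tw(G) ≤ 2. For the lower bound, the 3 vertices {0, 1, 2} are pairwise adjacent, and any tree decomposition puts a clique entirely inside one bag — forcing width ≥ 2. Combining the bounds, tw(G) = 2.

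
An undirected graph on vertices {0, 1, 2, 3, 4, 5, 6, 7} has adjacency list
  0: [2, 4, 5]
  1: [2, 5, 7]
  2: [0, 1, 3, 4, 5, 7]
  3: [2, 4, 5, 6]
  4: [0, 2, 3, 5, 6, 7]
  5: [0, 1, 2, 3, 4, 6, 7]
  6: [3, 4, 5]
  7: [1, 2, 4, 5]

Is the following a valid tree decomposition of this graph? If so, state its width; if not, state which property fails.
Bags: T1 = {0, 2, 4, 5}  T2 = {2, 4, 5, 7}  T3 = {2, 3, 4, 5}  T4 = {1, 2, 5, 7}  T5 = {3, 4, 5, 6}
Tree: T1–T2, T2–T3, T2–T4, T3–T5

Checking the three conditions: (i) the bags cover all of {0, 1, 2, 3, 4, 5, 6, 7}; (ii) for each edge, some bag contains both endpoints; (iii) the bags containing any fixed vertex form a subtree. All hold, so the decomposition is valid with width 4 − 1 = 3.

Yes; width 3.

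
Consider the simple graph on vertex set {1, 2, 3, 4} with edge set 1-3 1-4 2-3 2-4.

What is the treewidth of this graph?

A width-2 tree decomposition is:
Bags: B1 = {1, 3, 4}  B2 = {2, 3, 4}
Tree: B1–B2
Every bag has size at most 3, so the width is 3 − 1 = 2 and tw(G) ≤ 2. For the lower bound, G contains the cycle 4–1–3–2–4, so G is not a forest; only forests have treewidth ≤ 1, hence tw(G) ≥ 2. Therefore the treewidth is 2.

2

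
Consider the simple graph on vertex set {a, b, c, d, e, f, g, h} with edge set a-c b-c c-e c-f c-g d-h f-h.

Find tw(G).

A width-1 tree decomposition is:
Bags: B1 = {b, c}  B2 = {c, f}  B3 = {a, c}  B4 = {f, h}  B5 = {d, h}  B6 = {c, e}  B7 = {c, g}
Tree: B1–B2, B2–B3, B2–B4, B4–B5, B1–B6, B1–B7
The largest bag has 2 vertices, giving width 1; this decomposition certifies tw(G) ≤ 1. G has an edge, so its treewidth is at least 1. The upper and lower bounds meet at 1, so that is the treewidth.

1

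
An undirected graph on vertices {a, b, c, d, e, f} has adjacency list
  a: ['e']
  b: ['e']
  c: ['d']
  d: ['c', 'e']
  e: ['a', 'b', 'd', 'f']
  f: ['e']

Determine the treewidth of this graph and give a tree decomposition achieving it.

Each bag holds 2 vertices, so the decomposition has width 1, which upper-bounds the treewidth. Any graph with an edge has treewidth ≥ 1, and G has the edge e–d. Therefore the treewidth is 1.

Treewidth 1.
One such decomposition:
Bags: B1 = {d, e}  B2 = {a, e}  B3 = {c, d}  B4 = {e, f}  B5 = {b, e}
Tree: B1–B2, B1–B3, B2–B4, B4–B5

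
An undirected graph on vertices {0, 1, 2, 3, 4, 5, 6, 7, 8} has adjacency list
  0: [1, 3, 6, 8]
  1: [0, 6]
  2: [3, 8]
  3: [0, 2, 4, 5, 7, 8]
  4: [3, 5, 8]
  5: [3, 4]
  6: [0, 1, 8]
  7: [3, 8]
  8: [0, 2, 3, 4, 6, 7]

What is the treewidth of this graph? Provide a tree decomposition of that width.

Every bag has size at most 3, so the width is 3 − 1 = 2 and tw(G) ≤ 2. Conversely, {0, 1, 6} is a clique of size 3, and the vertices of any clique must share a bag in every tree decomposition; so some bag has ≥ 3 vertices and tw(G) ≥ 2. Hence tw(G) = 2 exactly.

Treewidth 2.
One optimal decomposition is:
Bags: B1 = {2, 3, 8}  B2 = {3, 7, 8}  B3 = {3, 4, 8}  B4 = {3, 4, 5}  B5 = {0, 3, 8}  B6 = {0, 6, 8}  B7 = {0, 1, 6}
Tree: B1–B2, B1–B3, B3–B4, B1–B5, B5–B6, B6–B7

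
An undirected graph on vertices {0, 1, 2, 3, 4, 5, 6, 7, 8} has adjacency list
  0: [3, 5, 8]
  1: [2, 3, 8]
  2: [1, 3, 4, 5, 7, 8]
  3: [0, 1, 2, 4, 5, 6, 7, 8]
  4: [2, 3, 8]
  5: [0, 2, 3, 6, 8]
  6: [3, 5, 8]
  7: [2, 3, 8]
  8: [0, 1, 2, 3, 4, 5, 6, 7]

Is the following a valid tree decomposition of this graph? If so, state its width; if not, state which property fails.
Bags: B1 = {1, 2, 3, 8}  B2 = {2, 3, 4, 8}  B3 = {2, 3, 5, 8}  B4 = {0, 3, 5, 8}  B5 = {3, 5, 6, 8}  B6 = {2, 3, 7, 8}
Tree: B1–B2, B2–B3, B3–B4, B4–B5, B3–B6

Yes; width 3.

Every vertex of G appears in some bag (union = {0, 1, 2, 3, 4, 5, 6, 7, 8}); every edge is covered by a bag; and for each vertex v the set of bags containing v is connected in the bag tree. The decomposition is therefore valid. The largest bag has 4 vertices, so the width is 3.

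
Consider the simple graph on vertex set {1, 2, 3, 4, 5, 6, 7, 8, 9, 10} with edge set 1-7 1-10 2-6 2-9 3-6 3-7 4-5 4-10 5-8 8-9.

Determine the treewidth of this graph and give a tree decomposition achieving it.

Treewidth 2.
One optimal decomposition is:
Bags: B1 = {1, 7, 10}  B2 = {3, 7, 10}  B3 = {3, 6, 10}  B4 = {2, 6, 10}  B5 = {2, 9, 10}  B6 = {8, 9, 10}  B7 = {5, 8, 10}  B8 = {4, 5, 10}
Tree: B1–B2, B2–B3, B3–B4, B4–B5, B5–B6, B6–B7, B7–B8

Every bag has size at most 3, so the width is 3 − 1 = 2 and tw(G) ≤ 2. For the lower bound, G contains the cycle 10–1–7–3–6–2–9–8–5–4–10, so G is not a forest; only forests have treewidth ≤ 1, hence tw(G) ≥ 2. The upper and lower bounds meet at 2, so that is the treewidth.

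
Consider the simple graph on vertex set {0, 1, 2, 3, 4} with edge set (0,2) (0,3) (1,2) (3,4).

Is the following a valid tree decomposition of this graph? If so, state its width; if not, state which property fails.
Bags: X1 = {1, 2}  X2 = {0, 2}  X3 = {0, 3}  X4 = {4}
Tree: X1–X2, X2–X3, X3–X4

No — edge (3,4) lies in no bag.

A tree decomposition must satisfy three properties: every vertex lies in some bag; for every edge, both endpoints lie together in some bag; and for every vertex, the bags containing it form a connected subtree. Here edge (3,4) lies in no bag, so the decomposition is invalid.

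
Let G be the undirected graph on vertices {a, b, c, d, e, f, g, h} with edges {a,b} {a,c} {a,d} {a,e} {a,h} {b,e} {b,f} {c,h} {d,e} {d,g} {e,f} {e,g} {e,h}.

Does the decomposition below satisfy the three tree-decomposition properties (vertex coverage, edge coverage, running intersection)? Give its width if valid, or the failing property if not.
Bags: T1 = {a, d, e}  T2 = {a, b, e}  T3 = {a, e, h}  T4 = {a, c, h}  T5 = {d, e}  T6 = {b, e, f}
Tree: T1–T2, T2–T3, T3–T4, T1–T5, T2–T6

A tree decomposition must satisfy three properties: every vertex lies in some bag; for every edge, both endpoints lie together in some bag; and for every vertex, the bags containing it form a connected subtree. Here vertex g appears in no bag, so the decomposition is invalid.

No — vertex g appears in no bag.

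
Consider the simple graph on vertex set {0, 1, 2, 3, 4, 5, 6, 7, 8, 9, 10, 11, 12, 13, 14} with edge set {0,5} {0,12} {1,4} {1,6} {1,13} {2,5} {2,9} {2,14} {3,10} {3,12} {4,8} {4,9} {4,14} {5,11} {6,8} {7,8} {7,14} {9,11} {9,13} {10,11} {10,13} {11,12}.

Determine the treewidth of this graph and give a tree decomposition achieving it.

The largest bag has 4 vertices, giving width 3; this decomposition certifies tw(G) ≤ 3. For the lower bound: the 4 vertex sets {0,3,12}, {10}, {11}, {2,5,9,13} are disjoint, each induces a connected subgraph, and every pair is joined by at least one edge of G. Contracting each set to a single vertex therefore yields K_{4} as a minor, and since treewidth is minor-monotone, tw(G) ≥ tw(K_{4}) = 3. The upper and lower bounds meet at 3, so that is the treewidth.

Treewidth 3.
One optimal decomposition is:
Bags: B1 = {0, 3, 10, 12}  B2 = {0, 10, 11, 12}  B3 = {0, 5, 10, 11}  B4 = {5, 10, 11, 13}  B5 = {5, 9, 11, 13}  B6 = {2, 5, 9, 13}  B7 = {1, 2, 9, 13}  B8 = {1, 2, 4, 9}  B9 = {1, 2, 4, 14}  B10 = {1, 4, 6, 14}  B11 = {4, 6, 8, 14}  B12 = {6, 7, 8, 14}
Tree: B1–B2, B2–B3, B3–B4, B4–B5, B5–B6, B6–B7, B7–B8, B8–B9, B9–B10, B10–B11, B11–B12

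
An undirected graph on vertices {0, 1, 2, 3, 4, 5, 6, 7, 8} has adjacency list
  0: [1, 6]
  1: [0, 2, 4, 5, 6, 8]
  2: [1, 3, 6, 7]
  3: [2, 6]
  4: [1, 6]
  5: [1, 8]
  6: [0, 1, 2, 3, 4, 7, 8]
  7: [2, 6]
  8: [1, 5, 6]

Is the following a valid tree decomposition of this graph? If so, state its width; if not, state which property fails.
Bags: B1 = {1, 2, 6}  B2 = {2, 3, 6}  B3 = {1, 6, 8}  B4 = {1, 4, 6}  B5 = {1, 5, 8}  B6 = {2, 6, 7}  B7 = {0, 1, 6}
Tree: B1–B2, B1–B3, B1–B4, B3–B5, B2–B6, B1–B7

Yes; width 2.

Vertex coverage: the bags together contain {0, 1, 2, 3, 4, 5, 6, 7, 8}, the full vertex set. Edge coverage: each edge of G has both endpoints in at least one bag. Running intersection: for every vertex, the bags containing it form a connected subtree. All three properties hold, so this is a valid tree decomposition of width max|bag| − 1 = 2, and hence tw(G) ≤ 2.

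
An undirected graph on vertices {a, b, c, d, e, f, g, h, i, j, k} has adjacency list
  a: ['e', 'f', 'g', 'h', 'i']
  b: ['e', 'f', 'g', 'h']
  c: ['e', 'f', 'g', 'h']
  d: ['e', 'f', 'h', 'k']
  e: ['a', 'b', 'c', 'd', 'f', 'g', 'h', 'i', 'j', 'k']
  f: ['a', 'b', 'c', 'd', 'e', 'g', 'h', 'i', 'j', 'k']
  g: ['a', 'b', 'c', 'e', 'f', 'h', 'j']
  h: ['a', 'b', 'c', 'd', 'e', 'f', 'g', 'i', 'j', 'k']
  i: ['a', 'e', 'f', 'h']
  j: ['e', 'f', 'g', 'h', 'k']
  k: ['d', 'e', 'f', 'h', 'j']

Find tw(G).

A width-4 tree decomposition is:
Bags: B1 = {e, f, g, h, j}  B2 = {a, e, f, g, h}  B3 = {a, e, f, h, i}  B4 = {b, e, f, g, h}  B5 = {e, f, h, j, k}  B6 = {c, e, f, g, h}  B7 = {d, e, f, h, k}
Tree: B1–B2, B2–B3, B1–B4, B1–B5, B2–B6, B5–B7
The largest bag has 5 vertices, giving width 4; this decomposition certifies tw(G) ≤ 4. On the other hand G contains the 5-clique {d, e, f, h, k}. A clique must lie in a single bag of any decomposition, so no decomposition can have width below 4. The upper and lower bounds meet at 4, so that is the treewidth.

4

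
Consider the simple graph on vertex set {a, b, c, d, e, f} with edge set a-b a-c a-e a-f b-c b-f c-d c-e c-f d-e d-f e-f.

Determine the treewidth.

3

A width-3 tree decomposition is:
Bags: B1 = {a, c, e, f}  B2 = {c, d, e, f}  B3 = {a, b, c, f}
Tree: B1–B2, B1–B3
The largest bag has 4 vertices, giving width 3; this decomposition certifies tw(G) ≤ 3. Conversely, {c, d, e, f} is a clique of size 4, and the vertices of any clique must share a bag in every tree decomposition; so some bag has ≥ 4 vertices and tw(G) ≥ 3. The upper and lower bounds meet at 3, so that is the treewidth.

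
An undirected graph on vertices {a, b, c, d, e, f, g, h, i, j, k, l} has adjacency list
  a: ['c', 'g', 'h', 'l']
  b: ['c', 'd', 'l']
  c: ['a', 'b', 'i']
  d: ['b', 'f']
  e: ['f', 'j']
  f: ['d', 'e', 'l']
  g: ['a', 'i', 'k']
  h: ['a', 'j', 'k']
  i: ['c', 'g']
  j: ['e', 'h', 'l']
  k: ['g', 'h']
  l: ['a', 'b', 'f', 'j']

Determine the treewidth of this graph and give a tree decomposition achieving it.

Every bag has size at most 4, so the width is 4 − 1 = 3 and tw(G) ≤ 3. For the lower bound: the 4 vertex sets {g,i,k}, {h}, {a}, {b,c,j,l} are disjoint, each induces a connected subgraph, and every pair is joined by at least one edge of G. Contracting each set to a single vertex therefore yields K_{4} as a minor, and since treewidth is minor-monotone, tw(G) ≥ tw(K_{4}) = 3. Combining the bounds, tw(G) = 3.

Treewidth 3.
One such decomposition:
Bags: B1 = {g, h, i, k}  B2 = {a, g, h, i}  B3 = {a, c, h, i}  B4 = {a, c, h, j}  B5 = {a, c, j, l}  B6 = {b, c, j, l}  B7 = {b, e, j, l}  B8 = {b, e, f, l}  B9 = {b, d, e, f}
Tree: B1–B2, B2–B3, B3–B4, B4–B5, B5–B6, B6–B7, B7–B8, B8–B9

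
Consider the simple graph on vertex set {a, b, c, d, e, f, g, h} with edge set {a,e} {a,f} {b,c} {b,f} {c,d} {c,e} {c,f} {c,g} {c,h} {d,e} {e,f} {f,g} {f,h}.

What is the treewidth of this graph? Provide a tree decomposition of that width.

Treewidth 2.
Bags: B1 = {c, e, f}  B2 = {c, f, h}  B3 = {a, e, f}  B4 = {c, d, e}  B5 = {c, f, g}  B6 = {b, c, f}
Tree: B1–B2, B1–B3, B1–B4, B1–B5, B5–B6

Every bag has size at most 3, so the width is 3 − 1 = 2 and tw(G) ≤ 2. Conversely, {c, d, e} is a clique of size 3, and the vertices of any clique must share a bag in every tree decomposition; so some bag has ≥ 3 vertices and tw(G) ≥ 2. Therefore the treewidth is 2.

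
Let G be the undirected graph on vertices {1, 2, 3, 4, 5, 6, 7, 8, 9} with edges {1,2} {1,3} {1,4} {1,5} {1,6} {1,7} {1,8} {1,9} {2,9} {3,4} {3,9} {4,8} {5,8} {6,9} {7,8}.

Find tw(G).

A width-2 tree decomposition is:
Bags: B1 = {1, 3, 9}  B2 = {1, 3, 4}  B3 = {1, 4, 8}  B4 = {1, 7, 8}  B5 = {1, 6, 9}  B6 = {1, 5, 8}  B7 = {1, 2, 9}
Tree: B1–B2, B2–B3, B3–B4, B1–B5, B4–B6, B1–B7
The largest bag has 3 vertices, giving width 2; this decomposition certifies tw(G) ≤ 2. For the lower bound, the 3 vertices {1, 2, 9} are pairwise adjacent, and any tree decomposition puts a clique entirely inside one bag — forcing width ≥ 2. Combining the bounds, tw(G) = 2.

2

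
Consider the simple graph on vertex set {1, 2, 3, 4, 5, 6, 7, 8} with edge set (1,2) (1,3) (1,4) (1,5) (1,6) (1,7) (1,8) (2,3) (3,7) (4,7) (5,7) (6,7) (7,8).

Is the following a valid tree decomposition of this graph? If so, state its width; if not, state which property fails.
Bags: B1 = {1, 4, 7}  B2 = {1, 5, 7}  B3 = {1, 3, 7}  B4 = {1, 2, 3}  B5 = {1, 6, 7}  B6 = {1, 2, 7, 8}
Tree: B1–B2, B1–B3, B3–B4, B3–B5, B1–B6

A tree decomposition must satisfy three properties: every vertex lies in some bag; for every edge, both endpoints lie together in some bag; and for every vertex, the bags containing it form a connected subtree. Here bags containing vertex 2 are not connected in the tree, so the decomposition is invalid.

No — bags containing vertex 2 are not connected in the tree.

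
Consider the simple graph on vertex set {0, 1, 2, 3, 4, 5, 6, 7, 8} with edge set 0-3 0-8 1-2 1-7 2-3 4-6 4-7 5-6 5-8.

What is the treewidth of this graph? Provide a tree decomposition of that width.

Treewidth 2.
One optimal decomposition is:
Bags: B1 = {4, 6, 7}  B2 = {1, 6, 7}  B3 = {1, 2, 6}  B4 = {2, 3, 6}  B5 = {0, 3, 6}  B6 = {0, 6, 8}  B7 = {5, 6, 8}
Tree: B1–B2, B2–B3, B3–B4, B4–B5, B5–B6, B6–B7

Every bag has size at most 3, so the width is 3 − 1 = 2 and tw(G) ≤ 2. The edges 6–4–7–1–2–3–0–8–5–6 form a cycle, so G is not a tree and its treewidth is at least 2. Combining the bounds, tw(G) = 2.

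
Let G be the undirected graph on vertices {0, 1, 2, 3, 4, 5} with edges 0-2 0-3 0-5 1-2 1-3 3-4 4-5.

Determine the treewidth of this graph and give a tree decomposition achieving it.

Treewidth 2.
One optimal decomposition is:
Bags: B1 = {0, 1, 2}  B2 = {0, 1, 3}  B3 = {0, 3, 5}  B4 = {3, 4, 5}
Tree: B1–B2, B2–B3, B3–B4

Each bag holds 3 vertices, so the decomposition has width 2, which upper-bounds the treewidth. Since 2–1–3–0–2 is a cycle in G, G is not acyclic. Forests are exactly the graphs of treewidth ≤ 1, so tw(G) ≥ 2. Hence tw(G) = 2 exactly.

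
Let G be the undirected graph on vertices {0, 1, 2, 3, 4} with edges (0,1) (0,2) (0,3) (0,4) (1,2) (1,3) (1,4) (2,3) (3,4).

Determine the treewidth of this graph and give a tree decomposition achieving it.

Treewidth 3.
One such decomposition:
Bags: B1 = {0, 1, 2, 3}  B2 = {0, 1, 3, 4}
Tree: B1–B2

The largest bag has 4 vertices, giving width 3; this decomposition certifies tw(G) ≤ 3. Conversely, {0, 1, 2, 3} is a clique of size 4, and the vertices of any clique must share a bag in every tree decomposition; so some bag has ≥ 4 vertices and tw(G) ≥ 3. The upper and lower bounds meet at 3, so that is the treewidth.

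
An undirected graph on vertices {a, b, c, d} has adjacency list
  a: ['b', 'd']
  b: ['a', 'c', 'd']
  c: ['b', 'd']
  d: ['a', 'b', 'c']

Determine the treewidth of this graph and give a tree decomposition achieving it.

Treewidth 2.
One optimal decomposition is:
Bags: B1 = {b, c, d}  B2 = {a, b, d}
Tree: B1–B2

Each bag holds 3 vertices, so the decomposition has width 2, which upper-bounds the treewidth. For the lower bound, the 3 vertices {b, c, d} are pairwise adjacent, and any tree decomposition puts a clique entirely inside one bag — forcing width ≥ 2. Therefore the treewidth is 2.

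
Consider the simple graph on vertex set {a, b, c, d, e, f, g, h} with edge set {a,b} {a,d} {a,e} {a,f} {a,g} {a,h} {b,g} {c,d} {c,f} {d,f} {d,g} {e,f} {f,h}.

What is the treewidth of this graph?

A width-2 tree decomposition is:
Bags: B1 = {a, d, f}  B2 = {c, d, f}  B3 = {a, d, g}  B4 = {a, e, f}  B5 = {a, f, h}  B6 = {a, b, g}
Tree: B1–B2, B1–B3, B1–B4, B1–B5, B3–B6
Each bag holds 3 vertices, so the decomposition has width 2, which upper-bounds the treewidth. On the other hand G contains the 3-clique {c, d, f}. A clique must lie in a single bag of any decomposition, so no decomposition can have width below 2. The upper and lower bounds meet at 2, so that is the treewidth.

2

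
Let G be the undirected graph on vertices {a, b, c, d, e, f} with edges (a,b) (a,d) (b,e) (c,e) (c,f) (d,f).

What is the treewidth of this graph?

2

A width-2 tree decomposition is:
Bags: B1 = {a, b, e}  B2 = {a, d, e}  B3 = {d, e, f}  B4 = {c, e, f}
Tree: B1–B2, B2–B3, B3–B4
Each bag holds 3 vertices, so the decomposition has width 2, which upper-bounds the treewidth. The edges e–b–a–d–f–c–e form a cycle, so G is not a tree and its treewidth is at least 2. Hence tw(G) = 2 exactly.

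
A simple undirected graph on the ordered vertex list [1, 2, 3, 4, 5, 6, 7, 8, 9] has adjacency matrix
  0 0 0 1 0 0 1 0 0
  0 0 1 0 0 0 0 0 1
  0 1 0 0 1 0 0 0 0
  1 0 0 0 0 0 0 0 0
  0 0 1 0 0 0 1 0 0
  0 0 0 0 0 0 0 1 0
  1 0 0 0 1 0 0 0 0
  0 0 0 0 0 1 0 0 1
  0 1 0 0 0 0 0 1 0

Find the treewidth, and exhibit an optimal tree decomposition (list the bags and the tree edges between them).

The largest bag has 2 vertices, giving width 1; this decomposition certifies tw(G) ≤ 1. Since G has at least one edge (e.g. 6–8), it is not an edgeless graph, so tw(G) ≥ 1. Therefore the treewidth is 1.

Treewidth 1.
One optimal decomposition is:
Bags: B1 = {6, 8}  B2 = {8, 9}  B3 = {2, 9}  B4 = {2, 3}  B5 = {3, 5}  B6 = {5, 7}  B7 = {1, 7}  B8 = {1, 4}
Tree: B1–B2, B2–B3, B3–B4, B4–B5, B5–B6, B6–B7, B7–B8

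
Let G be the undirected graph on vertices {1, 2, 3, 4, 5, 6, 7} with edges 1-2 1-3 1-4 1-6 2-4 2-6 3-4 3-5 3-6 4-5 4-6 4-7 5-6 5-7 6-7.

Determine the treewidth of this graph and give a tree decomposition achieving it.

Treewidth 3.
Bags: B1 = {1, 3, 4, 6}  B2 = {3, 4, 5, 6}  B3 = {4, 5, 6, 7}  B4 = {1, 2, 4, 6}
Tree: B1–B2, B2–B3, B1–B4

The largest bag has 4 vertices, giving width 3; this decomposition certifies tw(G) ≤ 3. On the other hand G contains the 4-clique {1, 2, 4, 6}. A clique must lie in a single bag of any decomposition, so no decomposition can have width below 3. Therefore the treewidth is 3.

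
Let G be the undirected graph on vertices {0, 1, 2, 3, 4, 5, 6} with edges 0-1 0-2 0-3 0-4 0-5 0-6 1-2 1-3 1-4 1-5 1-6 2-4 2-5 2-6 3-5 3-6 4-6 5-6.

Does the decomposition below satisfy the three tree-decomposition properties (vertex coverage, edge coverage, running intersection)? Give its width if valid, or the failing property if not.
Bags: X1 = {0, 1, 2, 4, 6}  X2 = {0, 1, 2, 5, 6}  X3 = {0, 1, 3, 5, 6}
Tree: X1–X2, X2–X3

Every vertex of G appears in some bag (union = {0, 1, 2, 3, 4, 5, 6}); every edge is covered by a bag; and for each vertex v the set of bags containing v is connected in the bag tree. The decomposition is therefore valid. The largest bag has 5 vertices, so the width is 4.

Yes; width 4.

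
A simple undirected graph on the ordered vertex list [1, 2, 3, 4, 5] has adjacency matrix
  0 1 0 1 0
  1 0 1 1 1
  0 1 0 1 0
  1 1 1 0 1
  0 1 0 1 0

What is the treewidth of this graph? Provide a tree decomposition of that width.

Treewidth 2.
One such decomposition:
Bags: B1 = {2, 3, 4}  B2 = {1, 2, 4}  B3 = {2, 4, 5}
Tree: B1–B2, B1–B3

The largest bag has 3 vertices, giving width 2; this decomposition certifies tw(G) ≤ 2. On the other hand G contains the 3-clique {1, 2, 4}. A clique must lie in a single bag of any decomposition, so no decomposition can have width below 2. Combining the bounds, tw(G) = 2.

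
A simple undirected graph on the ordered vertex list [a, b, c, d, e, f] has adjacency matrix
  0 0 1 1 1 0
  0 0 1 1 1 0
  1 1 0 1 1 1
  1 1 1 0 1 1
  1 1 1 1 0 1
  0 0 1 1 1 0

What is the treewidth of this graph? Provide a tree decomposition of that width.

The largest bag has 4 vertices, giving width 3; this decomposition certifies tw(G) ≤ 3. Conversely, {a, c, d, e} is a clique of size 4, and the vertices of any clique must share a bag in every tree decomposition; so some bag has ≥ 4 vertices and tw(G) ≥ 3. Therefore the treewidth is 3.

Treewidth 3.
One such decomposition:
Bags: B1 = {c, d, e, f}  B2 = {b, c, d, e}  B3 = {a, c, d, e}
Tree: B1–B2, B1–B3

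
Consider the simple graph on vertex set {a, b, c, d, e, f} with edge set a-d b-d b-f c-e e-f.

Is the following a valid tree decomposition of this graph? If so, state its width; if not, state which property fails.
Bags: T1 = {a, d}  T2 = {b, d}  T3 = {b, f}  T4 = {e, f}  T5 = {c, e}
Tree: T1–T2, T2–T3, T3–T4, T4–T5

Vertex coverage: the bags together contain {a, b, c, d, e, f}, the full vertex set. Edge coverage: each edge of G has both endpoints in at least one bag. Running intersection: for every vertex, the bags containing it form a connected subtree. All three properties hold, so this is a valid tree decomposition of width max|bag| − 1 = 1, and hence tw(G) ≤ 1.

Yes; width 1.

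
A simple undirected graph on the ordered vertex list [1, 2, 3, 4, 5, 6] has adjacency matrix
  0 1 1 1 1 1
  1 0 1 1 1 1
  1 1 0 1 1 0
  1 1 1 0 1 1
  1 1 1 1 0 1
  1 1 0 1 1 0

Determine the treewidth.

A width-4 tree decomposition is:
Bags: B1 = {1, 2, 4, 5, 6}  B2 = {1, 2, 3, 4, 5}
Tree: B1–B2
Each bag holds 5 vertices, so the decomposition has width 4, which upper-bounds the treewidth. For the lower bound, the 5 vertices {1, 2, 3, 4, 5} are pairwise adjacent, and any tree decomposition puts a clique entirely inside one bag — forcing width ≥ 4. Combining the bounds, tw(G) = 4.

4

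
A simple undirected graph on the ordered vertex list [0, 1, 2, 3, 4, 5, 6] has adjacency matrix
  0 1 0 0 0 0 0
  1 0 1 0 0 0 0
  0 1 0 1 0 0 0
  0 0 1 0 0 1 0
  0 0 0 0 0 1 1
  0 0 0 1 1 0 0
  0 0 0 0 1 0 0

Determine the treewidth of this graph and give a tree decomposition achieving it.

Each bag holds 2 vertices, so the decomposition has width 1, which upper-bounds the treewidth. G has an edge, so its treewidth is at least 1. Combining the bounds, tw(G) = 1.

Treewidth 1.
Bags: B1 = {0, 1}  B2 = {1, 2}  B3 = {2, 3}  B4 = {3, 5}  B5 = {4, 5}  B6 = {4, 6}
Tree: B1–B2, B2–B3, B3–B4, B4–B5, B5–B6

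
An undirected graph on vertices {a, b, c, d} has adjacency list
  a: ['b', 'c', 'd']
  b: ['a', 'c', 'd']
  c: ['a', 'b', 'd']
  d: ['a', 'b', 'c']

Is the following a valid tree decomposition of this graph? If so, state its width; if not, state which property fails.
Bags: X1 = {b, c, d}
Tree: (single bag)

A tree decomposition must satisfy three properties: every vertex lies in some bag; for every edge, both endpoints lie together in some bag; and for every vertex, the bags containing it form a connected subtree. Here vertex a appears in no bag, so the decomposition is invalid.

No — vertex a appears in no bag.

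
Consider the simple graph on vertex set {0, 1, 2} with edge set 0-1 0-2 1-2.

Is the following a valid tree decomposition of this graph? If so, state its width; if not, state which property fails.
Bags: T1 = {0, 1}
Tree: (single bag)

No — vertex 2 appears in no bag.

A tree decomposition must satisfy three properties: every vertex lies in some bag; for every edge, both endpoints lie together in some bag; and for every vertex, the bags containing it form a connected subtree. Here vertex 2 appears in no bag, so the decomposition is invalid.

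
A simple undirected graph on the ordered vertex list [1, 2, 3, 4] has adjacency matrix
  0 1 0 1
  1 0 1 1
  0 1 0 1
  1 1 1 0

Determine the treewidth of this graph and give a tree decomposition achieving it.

Each bag holds 3 vertices, so the decomposition has width 2, which upper-bounds the treewidth. Conversely, {1, 2, 4} is a clique of size 3, and the vertices of any clique must share a bag in every tree decomposition; so some bag has ≥ 3 vertices and tw(G) ≥ 2. Therefore the treewidth is 2.

Treewidth 2.
One such decomposition:
Bags: B1 = {2, 3, 4}  B2 = {1, 2, 4}
Tree: B1–B2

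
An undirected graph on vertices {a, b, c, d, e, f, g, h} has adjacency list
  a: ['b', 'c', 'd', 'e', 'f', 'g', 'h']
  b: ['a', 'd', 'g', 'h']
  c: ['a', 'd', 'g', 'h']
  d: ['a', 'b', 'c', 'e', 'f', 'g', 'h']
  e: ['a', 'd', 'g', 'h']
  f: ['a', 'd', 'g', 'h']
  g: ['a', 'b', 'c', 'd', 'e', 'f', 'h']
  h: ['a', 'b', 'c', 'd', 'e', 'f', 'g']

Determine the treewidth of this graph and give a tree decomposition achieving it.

Treewidth 4.
One such decomposition:
Bags: B1 = {a, b, d, g, h}  B2 = {a, d, f, g, h}  B3 = {a, d, e, g, h}  B4 = {a, c, d, g, h}
Tree: B1–B2, B2–B3, B2–B4

Each bag holds 5 vertices, so the decomposition has width 4, which upper-bounds the treewidth. On the other hand G contains the 5-clique {a, d, e, g, h}. A clique must lie in a single bag of any decomposition, so no decomposition can have width below 4. Combining the bounds, tw(G) = 4.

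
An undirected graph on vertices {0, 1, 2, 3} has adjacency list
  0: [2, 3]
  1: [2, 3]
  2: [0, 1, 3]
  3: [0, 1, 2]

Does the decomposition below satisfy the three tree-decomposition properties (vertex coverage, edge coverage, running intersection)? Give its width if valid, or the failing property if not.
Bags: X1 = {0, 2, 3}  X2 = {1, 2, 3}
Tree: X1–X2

Every vertex of G appears in some bag (union = {0, 1, 2, 3}); every edge is covered by a bag; and for each vertex v the set of bags containing v is connected in the bag tree. The decomposition is therefore valid. The largest bag has 3 vertices, so the width is 2.

Yes; width 2.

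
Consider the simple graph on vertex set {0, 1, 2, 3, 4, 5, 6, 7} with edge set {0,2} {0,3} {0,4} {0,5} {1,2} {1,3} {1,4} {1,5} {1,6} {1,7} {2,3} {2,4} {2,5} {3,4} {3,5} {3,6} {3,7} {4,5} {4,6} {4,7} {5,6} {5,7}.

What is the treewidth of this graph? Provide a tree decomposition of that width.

Every bag has size at most 5, so the width is 5 − 1 = 4 and tw(G) ≤ 4. On the other hand G contains the 5-clique {0, 2, 3, 4, 5}. A clique must lie in a single bag of any decomposition, so no decomposition can have width below 4. Combining the bounds, tw(G) = 4.

Treewidth 4.
One optimal decomposition is:
Bags: B1 = {1, 3, 4, 5, 6}  B2 = {1, 3, 4, 5, 7}  B3 = {1, 2, 3, 4, 5}  B4 = {0, 2, 3, 4, 5}
Tree: B1–B2, B1–B3, B3–B4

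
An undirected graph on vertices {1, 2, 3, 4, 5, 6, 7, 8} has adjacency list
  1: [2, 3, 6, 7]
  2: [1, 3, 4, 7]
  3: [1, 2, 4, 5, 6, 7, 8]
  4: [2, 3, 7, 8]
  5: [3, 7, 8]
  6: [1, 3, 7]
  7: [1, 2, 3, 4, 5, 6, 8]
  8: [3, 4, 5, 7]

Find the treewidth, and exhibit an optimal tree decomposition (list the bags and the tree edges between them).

Every bag has size at most 4, so the width is 4 − 1 = 3 and tw(G) ≤ 3. Conversely, {3, 4, 7, 8} is a clique of size 4, and the vertices of any clique must share a bag in every tree decomposition; so some bag has ≥ 4 vertices and tw(G) ≥ 3. Hence tw(G) = 3 exactly.

Treewidth 3.
Bags: B1 = {2, 3, 4, 7}  B2 = {3, 4, 7, 8}  B3 = {1, 2, 3, 7}  B4 = {1, 3, 6, 7}  B5 = {3, 5, 7, 8}
Tree: B1–B2, B1–B3, B3–B4, B2–B5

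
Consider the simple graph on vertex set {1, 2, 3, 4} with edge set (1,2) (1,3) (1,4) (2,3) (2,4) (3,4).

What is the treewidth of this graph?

A width-3 tree decomposition is:
Bags: B1 = {1, 2, 3, 4}
Tree: (single bag)
A single bag containing all 4 vertices is trivially a valid decomposition of width 3. On the other hand G contains the 4-clique {1, 2, 3, 4}. A clique must lie in a single bag of any decomposition, so no decomposition can have width below 3. Hence tw(G) = 3 exactly.

3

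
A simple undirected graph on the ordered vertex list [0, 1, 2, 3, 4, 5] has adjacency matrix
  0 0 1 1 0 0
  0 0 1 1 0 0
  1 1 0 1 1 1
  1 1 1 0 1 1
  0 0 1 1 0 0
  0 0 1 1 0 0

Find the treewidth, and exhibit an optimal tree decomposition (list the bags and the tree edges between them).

Every bag has size at most 3, so the width is 3 − 1 = 2 and tw(G) ≤ 2. On the other hand G contains the 3-clique {0, 2, 3}. A clique must lie in a single bag of any decomposition, so no decomposition can have width below 2. The upper and lower bounds meet at 2, so that is the treewidth.

Treewidth 2.
One optimal decomposition is:
Bags: B1 = {2, 3, 4}  B2 = {1, 2, 3}  B3 = {0, 2, 3}  B4 = {2, 3, 5}
Tree: B1–B2, B2–B3, B2–B4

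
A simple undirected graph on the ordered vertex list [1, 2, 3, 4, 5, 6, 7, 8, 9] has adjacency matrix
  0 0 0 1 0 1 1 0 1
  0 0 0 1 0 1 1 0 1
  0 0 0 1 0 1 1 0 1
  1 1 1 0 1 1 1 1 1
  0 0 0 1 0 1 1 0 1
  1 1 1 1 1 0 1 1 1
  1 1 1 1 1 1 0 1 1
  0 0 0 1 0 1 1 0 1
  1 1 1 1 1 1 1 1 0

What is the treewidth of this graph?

A width-4 tree decomposition is:
Bags: B1 = {1, 4, 6, 7, 9}  B2 = {4, 6, 7, 8, 9}  B3 = {4, 5, 6, 7, 9}  B4 = {3, 4, 6, 7, 9}  B5 = {2, 4, 6, 7, 9}
Tree: B1–B2, B1–B3, B3–B4, B3–B5
Each bag holds 5 vertices, so the decomposition has width 4, which upper-bounds the treewidth. On the other hand G contains the 5-clique {1, 4, 6, 7, 9}. A clique must lie in a single bag of any decomposition, so no decomposition can have width below 4. Therefore the treewidth is 4.

4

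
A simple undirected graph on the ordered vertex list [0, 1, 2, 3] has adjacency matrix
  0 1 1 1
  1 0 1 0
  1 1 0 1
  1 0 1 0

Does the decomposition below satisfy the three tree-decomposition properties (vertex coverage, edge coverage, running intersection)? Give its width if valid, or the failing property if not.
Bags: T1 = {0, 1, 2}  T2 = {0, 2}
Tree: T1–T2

No — vertex 3 appears in no bag.

A tree decomposition must satisfy three properties: every vertex lies in some bag; for every edge, both endpoints lie together in some bag; and for every vertex, the bags containing it form a connected subtree. Here vertex 3 appears in no bag, so the decomposition is invalid.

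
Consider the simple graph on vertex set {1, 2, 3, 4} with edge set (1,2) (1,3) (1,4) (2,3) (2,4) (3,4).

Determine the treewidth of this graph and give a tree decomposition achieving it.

With just one bag of size 4, the width is 4 − 1 = 3, so tw(G) ≤ 3. On the other hand G contains the 4-clique {1, 2, 3, 4}. A clique must lie in a single bag of any decomposition, so no decomposition can have width below 3. Hence tw(G) = 3 exactly.

Treewidth 3.
One such decomposition:
Bags: B1 = {1, 2, 3, 4}
Tree: (single bag)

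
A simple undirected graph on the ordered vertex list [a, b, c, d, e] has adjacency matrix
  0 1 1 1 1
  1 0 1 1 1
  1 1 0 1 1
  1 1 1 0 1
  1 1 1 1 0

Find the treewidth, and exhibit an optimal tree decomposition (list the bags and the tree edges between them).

Treewidth 4.
One such decomposition:
Bags: B1 = {a, b, c, d, e}
Tree: (single bag)

With just one bag of size 5, the width is 5 − 1 = 4, so tw(G) ≤ 4. For the lower bound, the 5 vertices {a, b, c, d, e} are pairwise adjacent, and any tree decomposition puts a clique entirely inside one bag — forcing width ≥ 4. Combining the bounds, tw(G) = 4.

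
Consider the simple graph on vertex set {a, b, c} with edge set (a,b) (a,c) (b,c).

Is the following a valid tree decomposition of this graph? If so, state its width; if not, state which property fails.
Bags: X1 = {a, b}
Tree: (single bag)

No — vertex c appears in no bag.

A tree decomposition must satisfy three properties: every vertex lies in some bag; for every edge, both endpoints lie together in some bag; and for every vertex, the bags containing it form a connected subtree. Here vertex c appears in no bag, so the decomposition is invalid.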